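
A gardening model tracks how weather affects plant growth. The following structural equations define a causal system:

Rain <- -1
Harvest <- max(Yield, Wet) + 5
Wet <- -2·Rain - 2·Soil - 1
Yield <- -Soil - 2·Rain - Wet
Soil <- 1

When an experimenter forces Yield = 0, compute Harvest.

Intervening sets Yield = 0 and removes its equation (Yield <- -Soil - 2·Rain - Wet).
Wet = -2·Rain - 2·Soil - 1  [with Rain=-1, Soil=1]  = -1
Harvest = max(Yield, Wet) + 5  [with Yield=0, Wet=-1]  = 5

5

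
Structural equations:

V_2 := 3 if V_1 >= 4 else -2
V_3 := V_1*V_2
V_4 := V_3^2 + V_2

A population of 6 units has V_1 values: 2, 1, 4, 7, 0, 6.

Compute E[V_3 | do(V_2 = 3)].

do(V_2=3) breaks V_2's dependence on V_1. With V_2=3 fixed, V_3 across the units is 6, 3, 12, 21, 0, 18, mean 10.

10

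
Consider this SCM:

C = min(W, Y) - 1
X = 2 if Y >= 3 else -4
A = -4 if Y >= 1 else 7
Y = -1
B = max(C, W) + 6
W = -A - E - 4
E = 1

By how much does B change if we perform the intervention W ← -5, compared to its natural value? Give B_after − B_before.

7

Under do(W=-5), the mechanism W = -A - E - 4 is discarded; W is fixed at -5.
C = min(W, Y) - 1  [with W=-5, Y=-1]  = -6
B = max(C, W) + 6  [with C=-6, W=-5]  = 1
Without intervention: A = -4 if Y >= 1 else 7  [with Y=-1]  = 7; W = -A - E - 4  [with A=7, E=1]  = -12; C = min(W, Y) - 1  [with W=-12, Y=-1]  = -13; B = max(C, W) + 6  [with C=-13, W=-12]  = -6.
Change = 1 − (-6) = 7.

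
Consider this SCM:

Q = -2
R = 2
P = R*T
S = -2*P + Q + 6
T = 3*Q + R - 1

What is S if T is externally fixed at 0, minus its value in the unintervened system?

do(T=0) replaces the equation T = 3*Q + R - 1 with the constant T = 0.
P = R*T  [with R=2, T=0]  = 0
S = -2*P + Q + 6  [with P=0, Q=-2]  = 4
Without intervention: T = 3*Q + R - 1  [with Q=-2, R=2]  = -5; P = R*T  [with R=2, T=-5]  = -10; S = -2*P + Q + 6  [with P=-10, Q=-2]  = 24.
Change = 4 − 24 = -20.

-20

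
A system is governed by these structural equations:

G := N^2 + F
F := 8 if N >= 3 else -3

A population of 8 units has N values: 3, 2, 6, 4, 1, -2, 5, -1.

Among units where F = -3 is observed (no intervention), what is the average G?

-0.5

Observing F=-3 restricts to units where F's equation naturally yields -3: N ∈ {2, 1, -2, -1}. In that subpopulation G = 1, -2, 1, -2, mean -0.5.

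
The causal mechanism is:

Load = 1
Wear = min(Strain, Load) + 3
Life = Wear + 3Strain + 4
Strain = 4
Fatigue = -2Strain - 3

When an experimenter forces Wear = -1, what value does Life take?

do(Wear=-1) replaces the equation Wear = min(Strain, Load) + 3 with the constant Wear = -1.
Life = Wear + 3Strain + 4  [with Wear=-1, Strain=4]  = 15

15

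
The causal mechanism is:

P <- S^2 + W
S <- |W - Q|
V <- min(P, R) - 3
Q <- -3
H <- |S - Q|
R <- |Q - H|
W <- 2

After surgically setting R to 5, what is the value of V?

Intervening sets R = 5 and removes its equation (R <- |Q - H|).
S = |W - Q|  [with W=2, Q=-3]  = 5
P = S^2 + W  [with S=5, W=2]  = 27
V = min(P, R) - 3  [with P=27, R=5]  = 2

2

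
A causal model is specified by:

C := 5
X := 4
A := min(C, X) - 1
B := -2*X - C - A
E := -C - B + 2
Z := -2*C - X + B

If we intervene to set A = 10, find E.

do(A=10) replaces the equation A := min(C, X) - 1 with the constant A = 10.
B = -2*X - C - A  [with X=4, C=5, A=10]  = -23
E = -C - B + 2  [with C=5, B=-23]  = 20

20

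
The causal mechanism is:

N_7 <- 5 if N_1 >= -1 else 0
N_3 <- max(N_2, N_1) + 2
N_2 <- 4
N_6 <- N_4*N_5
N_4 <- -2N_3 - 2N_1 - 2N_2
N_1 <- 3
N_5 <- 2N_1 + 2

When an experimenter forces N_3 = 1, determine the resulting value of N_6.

-128

The intervention breaks the incoming arrows to N_3: N_3 <- max(N_2, N_1) + 2 no longer applies, and N_3 = 1.
N_4 = -2N_3 - 2N_1 - 2N_2  [with N_3=1, N_1=3, N_2=4]  = -16
N_5 = 2N_1 + 2  [with N_1=3]  = 8
N_6 = N_4*N_5  [with N_4=-16, N_5=8]  = -128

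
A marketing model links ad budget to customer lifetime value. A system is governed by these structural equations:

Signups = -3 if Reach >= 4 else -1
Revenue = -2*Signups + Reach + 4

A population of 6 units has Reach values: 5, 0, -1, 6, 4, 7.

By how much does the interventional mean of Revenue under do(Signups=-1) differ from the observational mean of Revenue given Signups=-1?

4

Under do(Signups=-1), Signups's equation is replaced by Signups=-1 for every unit. Per-unit Revenue: 11, 6, 5, 12, 10, 13. Mean = 9.5.
Conditioning on Signups=-1 selects the 2 unit(s) with Reach ∈ {0, -1}. Their Revenue values: 6, 5. Mean = 5.5.
Difference = 9.5 − 5.5 = 4.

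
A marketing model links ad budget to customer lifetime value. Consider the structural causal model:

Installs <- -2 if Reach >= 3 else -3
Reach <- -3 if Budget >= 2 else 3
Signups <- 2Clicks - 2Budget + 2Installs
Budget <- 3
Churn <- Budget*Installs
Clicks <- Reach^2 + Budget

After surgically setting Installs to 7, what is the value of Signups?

Intervening sets Installs = 7 and removes its equation (Installs <- -2 if Reach >= 3 else -3).
Reach = -3 if Budget >= 2 else 3  [with Budget=3]  = -3
Clicks = Reach^2 + Budget  [with Reach=-3, Budget=3]  = 12
Signups = 2Clicks - 2Budget + 2Installs  [with Clicks=12, Budget=3, Installs=7]  = 32

32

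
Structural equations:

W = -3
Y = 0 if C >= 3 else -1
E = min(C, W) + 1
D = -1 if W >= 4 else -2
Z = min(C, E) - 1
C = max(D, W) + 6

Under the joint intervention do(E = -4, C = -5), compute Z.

The joint intervention fixes E = -4, C = -5, removing each variable's own equation.
Z = min(C, E) - 1  [with C=-5, E=-4]  = -6

-6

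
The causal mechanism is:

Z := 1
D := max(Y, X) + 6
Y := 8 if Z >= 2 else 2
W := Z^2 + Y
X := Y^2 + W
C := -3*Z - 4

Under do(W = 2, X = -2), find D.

8

The joint intervention fixes W = 2, X = -2, removing each variable's own equation.
Y = 8 if Z >= 2 else 2  [with Z=1]  = 2
D = max(Y, X) + 6  [with Y=2, X=-2]  = 8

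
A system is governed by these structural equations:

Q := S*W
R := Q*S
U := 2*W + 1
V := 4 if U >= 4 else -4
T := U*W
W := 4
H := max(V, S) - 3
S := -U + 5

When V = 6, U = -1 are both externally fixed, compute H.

3

The joint intervention fixes V = 6, U = -1, removing each variable's own equation.
S = -U + 5  [with U=-1]  = 6
H = max(V, S) - 3  [with V=6, S=6]  = 3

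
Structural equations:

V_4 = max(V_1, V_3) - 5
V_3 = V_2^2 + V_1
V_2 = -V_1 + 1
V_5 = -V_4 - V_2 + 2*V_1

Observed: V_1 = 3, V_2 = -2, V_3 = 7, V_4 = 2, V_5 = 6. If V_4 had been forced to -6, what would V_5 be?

Intervening sets V_4 = -6 and removes its equation (V_4 = max(V_1, V_3) - 5).
V_2 = -V_1 + 1  [with V_1=3]  = -2
V_5 = -V_4 - V_2 + 2*V_1  [with V_4=-6, V_2=-2, V_1=3]  = 14

14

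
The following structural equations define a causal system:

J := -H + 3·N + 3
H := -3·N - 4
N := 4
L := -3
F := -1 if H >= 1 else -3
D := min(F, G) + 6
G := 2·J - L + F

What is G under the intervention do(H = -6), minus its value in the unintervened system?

-20

The intervention breaks the incoming arrows to H: H := -3·N - 4 no longer applies, and H = -6.
F = -1 if H >= 1 else -3  [with H=-6]  = -3
J = -H + 3·N + 3  [with H=-6, N=4]  = 21
G = 2·J - L + F  [with J=21, L=-3, F=-3]  = 42
Without intervention: H = -3·N - 4  [with N=4]  = -16; F = -1 if H >= 1 else -3  [with H=-16]  = -3; J = -H + 3·N + 3  [with H=-16, N=4]  = 31; G = 2·J - L + F  [with J=31, L=-3, F=-3]  = 62.
Change = 42 − 62 = -20.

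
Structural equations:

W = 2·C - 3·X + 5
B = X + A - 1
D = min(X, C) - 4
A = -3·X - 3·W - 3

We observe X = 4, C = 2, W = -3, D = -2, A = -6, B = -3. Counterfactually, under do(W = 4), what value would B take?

-24

The intervention breaks the incoming arrows to W: W = 2·C - 3·X + 5 no longer applies, and W = 4.
A = -3·X - 3·W - 3  [with X=4, W=4]  = -27
B = X + A - 1  [with X=4, A=-27]  = -24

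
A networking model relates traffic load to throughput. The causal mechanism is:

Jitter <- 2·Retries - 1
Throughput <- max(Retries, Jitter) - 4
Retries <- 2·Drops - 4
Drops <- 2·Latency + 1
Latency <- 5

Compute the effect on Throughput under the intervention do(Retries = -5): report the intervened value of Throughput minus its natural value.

do(Retries=-5) replaces the equation Retries <- 2·Drops - 4 with the constant Retries = -5.
Jitter = 2·Retries - 1  [with Retries=-5]  = -11
Throughput = max(Retries, Jitter) - 4  [with Retries=-5, Jitter=-11]  = -9
Without intervention: Drops = 2·Latency + 1  [with Latency=5]  = 11; Retries = 2·Drops - 4  [with Drops=11]  = 18; Jitter = 2·Retries - 1  [with Retries=18]  = 35; Throughput = max(Retries, Jitter) - 4  [with Retries=18, Jitter=35]  = 31.
Change = -9 − 31 = -40.

-40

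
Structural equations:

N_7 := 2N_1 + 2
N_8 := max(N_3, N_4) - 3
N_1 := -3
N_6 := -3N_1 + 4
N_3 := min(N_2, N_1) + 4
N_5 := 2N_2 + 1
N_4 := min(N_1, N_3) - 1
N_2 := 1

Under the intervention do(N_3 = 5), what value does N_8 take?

2

The intervention breaks the incoming arrows to N_3: N_3 := min(N_2, N_1) + 4 no longer applies, and N_3 = 5.
N_4 = min(N_1, N_3) - 1  [with N_1=-3, N_3=5]  = -4
N_8 = max(N_3, N_4) - 3  [with N_3=5, N_4=-4]  = 2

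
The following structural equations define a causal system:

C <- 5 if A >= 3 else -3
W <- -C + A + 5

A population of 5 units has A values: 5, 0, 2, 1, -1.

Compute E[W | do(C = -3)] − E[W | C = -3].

The intervention sets C=-3 in all 5 units regardless of A. Recomputing W per unit gives 13, 8, 10, 9, 7; average 9.4.
Observing C=-3 restricts to units where C's equation naturally yields -3: A ∈ {0, 2, 1, -1}. In that subpopulation W = 8, 10, 9, 7, mean 8.5.
Difference = 9.4 − 8.5 = 0.9.

0.9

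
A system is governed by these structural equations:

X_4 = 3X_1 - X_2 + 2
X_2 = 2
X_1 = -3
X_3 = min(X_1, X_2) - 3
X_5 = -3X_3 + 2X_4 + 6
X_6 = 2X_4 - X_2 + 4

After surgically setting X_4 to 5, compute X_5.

34

Intervening sets X_4 = 5 and removes its equation (X_4 = 3X_1 - X_2 + 2).
X_3 = min(X_1, X_2) - 3  [with X_1=-3, X_2=2]  = -6
X_5 = -3X_3 + 2X_4 + 6  [with X_3=-6, X_4=5]  = 34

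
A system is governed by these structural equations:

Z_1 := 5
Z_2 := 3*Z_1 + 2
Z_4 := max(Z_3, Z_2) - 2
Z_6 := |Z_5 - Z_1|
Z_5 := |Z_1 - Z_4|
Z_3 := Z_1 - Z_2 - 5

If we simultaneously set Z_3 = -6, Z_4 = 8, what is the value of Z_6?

2

Setting Z_3 = -6, Z_4 = 8 by intervention discards those variables' equations.
Z_5 = |Z_1 - Z_4|  [with Z_1=5, Z_4=8]  = 3
Z_6 = |Z_5 - Z_1|  [with Z_5=3, Z_1=5]  = 2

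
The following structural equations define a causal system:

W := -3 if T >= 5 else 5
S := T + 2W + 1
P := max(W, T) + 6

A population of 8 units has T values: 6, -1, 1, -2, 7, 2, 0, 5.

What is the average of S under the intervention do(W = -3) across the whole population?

-2.75

Every unit gets W=-3 under the intervention. S values become 1, -6, -4, -7, 2, -3, -5, 0; E[S|do(W=-3)] = -2.75.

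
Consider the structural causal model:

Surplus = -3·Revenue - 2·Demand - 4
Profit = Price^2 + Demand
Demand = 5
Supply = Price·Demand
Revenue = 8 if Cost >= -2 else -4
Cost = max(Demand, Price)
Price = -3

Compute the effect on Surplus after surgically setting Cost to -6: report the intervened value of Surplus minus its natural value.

36

The intervention breaks the incoming arrows to Cost: Cost = max(Demand, Price) no longer applies, and Cost = -6.
Revenue = 8 if Cost >= -2 else -4  [with Cost=-6]  = -4
Surplus = -3·Revenue - 2·Demand - 4  [with Revenue=-4, Demand=5]  = -2
Without intervention: Cost = max(Demand, Price)  [with Demand=5, Price=-3]  = 5; Revenue = 8 if Cost >= -2 else -4  [with Cost=5]  = 8; Surplus = -3·Revenue - 2·Demand - 4  [with Revenue=8, Demand=5]  = -38.
Change = -2 − (-38) = 36.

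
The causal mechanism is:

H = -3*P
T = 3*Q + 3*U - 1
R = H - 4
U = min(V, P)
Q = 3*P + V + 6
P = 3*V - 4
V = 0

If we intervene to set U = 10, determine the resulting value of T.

Under do(U=10), the mechanism U = min(V, P) is discarded; U is fixed at 10.
P = 3*V - 4  [with V=0]  = -4
Q = 3*P + V + 6  [with P=-4, V=0]  = -6
T = 3*Q + 3*U - 1  [with Q=-6, U=10]  = 11

11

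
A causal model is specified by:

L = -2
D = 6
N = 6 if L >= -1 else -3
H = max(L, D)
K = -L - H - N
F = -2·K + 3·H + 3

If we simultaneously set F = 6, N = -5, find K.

1

Under do(F = 6, N = -5), each intervened variable's structural equation is replaced by its fixed value.
H = max(L, D)  [with L=-2, D=6]  = 6
K = -L - H - N  [with L=-2, H=6, N=-5]  = 1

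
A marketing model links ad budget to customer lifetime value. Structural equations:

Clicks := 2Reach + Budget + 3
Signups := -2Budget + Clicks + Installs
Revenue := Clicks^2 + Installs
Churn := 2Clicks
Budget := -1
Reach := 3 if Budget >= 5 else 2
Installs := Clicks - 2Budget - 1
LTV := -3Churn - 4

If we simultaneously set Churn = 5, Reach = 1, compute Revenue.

Setting Churn = 5, Reach = 1 by intervention discards those variables' equations.
Clicks = 2Reach + Budget + 3  [with Reach=1, Budget=-1]  = 4
Installs = Clicks - 2Budget - 1  [with Clicks=4, Budget=-1]  = 5
Revenue = Clicks^2 + Installs  [with Clicks=4, Installs=5]  = 21

21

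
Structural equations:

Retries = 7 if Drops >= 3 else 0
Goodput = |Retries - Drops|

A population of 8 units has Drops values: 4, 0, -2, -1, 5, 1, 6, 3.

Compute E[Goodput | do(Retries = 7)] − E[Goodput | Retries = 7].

Under do(Retries=7), Retries's equation is replaced by Retries=7 for every unit. Per-unit Goodput: 3, 7, 9, 8, 2, 6, 1, 4. Mean = 5.
Conditioning on Retries=7 selects the 4 unit(s) with Drops ∈ {4, 5, 6, 3}. Their Goodput values: 3, 2, 1, 4. Mean = 2.5.
Difference = 5 − 2.5 = 2.5.

2.5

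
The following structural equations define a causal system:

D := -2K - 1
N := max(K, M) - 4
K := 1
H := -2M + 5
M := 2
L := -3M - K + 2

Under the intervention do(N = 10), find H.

1

Under do(N=10), the mechanism N := max(K, M) - 4 is discarded; N is fixed at 10.
Since H is not a descendant of the intervened variable, it is unaffected.
H = -2M + 5  [with M=2]  = 1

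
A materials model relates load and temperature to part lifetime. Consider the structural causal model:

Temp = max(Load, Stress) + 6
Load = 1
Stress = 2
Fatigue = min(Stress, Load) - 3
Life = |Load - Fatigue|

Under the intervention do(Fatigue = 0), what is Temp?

Under do(Fatigue=0), the mechanism Fatigue = min(Stress, Load) - 3 is discarded; Fatigue is fixed at 0.
Since Temp is not a descendant of the intervened variable, it is unaffected.
Temp = max(Load, Stress) + 6  [with Load=1, Stress=2]  = 8

8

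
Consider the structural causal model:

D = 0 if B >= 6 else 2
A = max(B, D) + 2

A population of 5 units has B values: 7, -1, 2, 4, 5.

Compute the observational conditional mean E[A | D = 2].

5.25

Observing D=2 restricts to units where D's equation naturally yields 2: B ∈ {-1, 2, 4, 5}. In that subpopulation A = 4, 4, 6, 7, mean 5.25.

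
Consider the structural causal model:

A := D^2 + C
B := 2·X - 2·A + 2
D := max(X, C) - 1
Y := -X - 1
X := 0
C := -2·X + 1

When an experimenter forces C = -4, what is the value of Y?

-1

The intervention breaks the incoming arrows to C: C := -2·X + 1 no longer applies, and C = -4.
Since Y is not a descendant of the intervened variable, it is unaffected.
Y = -X - 1  [with X=0]  = -1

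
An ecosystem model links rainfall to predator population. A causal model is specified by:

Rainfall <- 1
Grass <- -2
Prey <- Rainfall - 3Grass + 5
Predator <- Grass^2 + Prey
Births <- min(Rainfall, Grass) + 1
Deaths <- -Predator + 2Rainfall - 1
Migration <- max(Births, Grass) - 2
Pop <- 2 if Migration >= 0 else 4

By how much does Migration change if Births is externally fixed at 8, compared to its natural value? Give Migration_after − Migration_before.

9

Under do(Births=8), the mechanism Births <- min(Rainfall, Grass) + 1 is discarded; Births is fixed at 8.
Migration = max(Births, Grass) - 2  [with Births=8, Grass=-2]  = 6
Without intervention: Births = min(Rainfall, Grass) + 1  [with Rainfall=1, Grass=-2]  = -1; Migration = max(Births, Grass) - 2  [with Births=-1, Grass=-2]  = -3.
Change = 6 − (-3) = 9.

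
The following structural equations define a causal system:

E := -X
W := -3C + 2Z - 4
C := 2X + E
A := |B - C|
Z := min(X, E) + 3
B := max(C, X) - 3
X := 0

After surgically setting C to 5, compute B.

Under do(C=5), the mechanism C := 2X + E is discarded; C is fixed at 5.
B = max(C, X) - 3  [with C=5, X=0]  = 2

2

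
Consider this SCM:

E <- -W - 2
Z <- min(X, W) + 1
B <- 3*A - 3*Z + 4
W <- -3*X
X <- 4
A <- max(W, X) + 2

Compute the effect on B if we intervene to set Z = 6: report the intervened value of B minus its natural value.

do(Z=6) replaces the equation Z <- min(X, W) + 1 with the constant Z = 6.
W = -3*X  [with X=4]  = -12
A = max(W, X) + 2  [with W=-12, X=4]  = 6
B = 3*A - 3*Z + 4  [with A=6, Z=6]  = 4
Without intervention: W = -3*X  [with X=4]  = -12; Z = min(X, W) + 1  [with X=4, W=-12]  = -11; A = max(W, X) + 2  [with W=-12, X=4]  = 6; B = 3*A - 3*Z + 4  [with A=6, Z=-11]  = 55.
Change = 4 − 55 = -51.

-51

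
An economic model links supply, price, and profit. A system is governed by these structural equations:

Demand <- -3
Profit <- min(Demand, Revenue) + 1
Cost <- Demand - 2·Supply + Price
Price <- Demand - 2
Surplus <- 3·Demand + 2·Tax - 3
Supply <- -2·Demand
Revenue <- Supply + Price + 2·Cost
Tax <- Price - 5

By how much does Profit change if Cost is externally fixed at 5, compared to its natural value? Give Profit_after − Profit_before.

36

The intervention breaks the incoming arrows to Cost: Cost <- Demand - 2·Supply + Price no longer applies, and Cost = 5.
Price = Demand - 2  [with Demand=-3]  = -5
Supply = -2·Demand  [with Demand=-3]  = 6
Revenue = Supply + Price + 2·Cost  [with Supply=6, Price=-5, Cost=5]  = 11
Profit = min(Demand, Revenue) + 1  [with Demand=-3, Revenue=11]  = -2
Without intervention: Price = Demand - 2  [with Demand=-3]  = -5; Supply = -2·Demand  [with Demand=-3]  = 6; Cost = Demand - 2·Supply + Price  [with Demand=-3, Supply=6, Price=-5]  = -20; Revenue = Supply + Price + 2·Cost  [with Supply=6, Price=-5, Cost=-20]  = -39; Profit = min(Demand, Revenue) + 1  [with Demand=-3, Revenue=-39]  = -38.
Change = -2 − (-38) = 36.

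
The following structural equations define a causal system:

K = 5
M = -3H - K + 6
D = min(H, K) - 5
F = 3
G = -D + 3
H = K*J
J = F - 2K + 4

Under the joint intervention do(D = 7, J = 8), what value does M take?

The joint intervention fixes D = 7, J = 8, removing each variable's own equation.
H = K*J  [with K=5, J=8]  = 40
M = -3H - K + 6  [with H=40, K=5]  = -119

-119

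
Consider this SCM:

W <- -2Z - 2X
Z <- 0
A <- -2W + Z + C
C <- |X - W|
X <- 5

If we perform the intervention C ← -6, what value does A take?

Intervening sets C = -6 and removes its equation (C <- |X - W|).
W = -2Z - 2X  [with Z=0, X=5]  = -10
A = -2W + Z + C  [with W=-10, Z=0, C=-6]  = 14

14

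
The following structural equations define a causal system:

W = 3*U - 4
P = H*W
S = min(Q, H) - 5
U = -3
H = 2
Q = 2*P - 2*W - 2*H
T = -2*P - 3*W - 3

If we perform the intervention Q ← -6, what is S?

Intervening sets Q = -6 and removes its equation (Q = 2*P - 2*W - 2*H).
S = min(Q, H) - 5  [with Q=-6, H=2]  = -11

-11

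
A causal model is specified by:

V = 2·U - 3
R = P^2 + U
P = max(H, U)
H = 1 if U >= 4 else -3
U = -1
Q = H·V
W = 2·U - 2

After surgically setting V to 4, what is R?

The intervention breaks the incoming arrows to V: V = 2·U - 3 no longer applies, and V = 4.
No directed path runs from V to R, so R keeps its natural value.
H = 1 if U >= 4 else -3  [with U=-1]  = -3
P = max(H, U)  [with H=-3, U=-1]  = -1
R = P^2 + U  [with P=-1, U=-1]  = 0

0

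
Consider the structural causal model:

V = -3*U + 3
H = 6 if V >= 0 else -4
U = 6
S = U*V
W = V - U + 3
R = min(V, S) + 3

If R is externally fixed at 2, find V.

-15

The intervention breaks the incoming arrows to R: R = min(V, S) + 3 no longer applies, and R = 2.
Since V is not a descendant of the intervened variable, it is unaffected.
V = -3*U + 3  [with U=6]  = -15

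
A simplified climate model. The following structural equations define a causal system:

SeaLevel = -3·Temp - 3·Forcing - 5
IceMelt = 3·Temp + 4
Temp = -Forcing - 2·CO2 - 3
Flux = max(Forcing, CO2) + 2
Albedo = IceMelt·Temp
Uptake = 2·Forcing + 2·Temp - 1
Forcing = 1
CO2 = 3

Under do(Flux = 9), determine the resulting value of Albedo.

The intervention breaks the incoming arrows to Flux: Flux = max(Forcing, CO2) + 2 no longer applies, and Flux = 9.
Albedo is not downstream of the intervention, so its value is determined by the original equations.
Temp = -Forcing - 2·CO2 - 3  [with Forcing=1, CO2=3]  = -10
IceMelt = 3·Temp + 4  [with Temp=-10]  = -26
Albedo = IceMelt·Temp  [with IceMelt=-26, Temp=-10]  = 260

260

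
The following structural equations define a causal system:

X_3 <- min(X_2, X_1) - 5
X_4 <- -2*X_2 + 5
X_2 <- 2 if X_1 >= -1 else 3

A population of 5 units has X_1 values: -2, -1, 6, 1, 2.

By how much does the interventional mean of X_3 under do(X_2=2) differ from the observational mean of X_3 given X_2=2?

-0.6

do(X_2=2) breaks X_2's dependence on X_1. With X_2=2 fixed, X_3 across the units is -7, -6, -3, -4, -3, mean -4.6.
E[X_3|X_2=2] averages over only the 4 units with X_2=2 (X_1 = -1, 6, 1, 2): X_3 = -6, -3, -4, -3, mean -4.
Difference = -4.6 − (-4) = -0.6.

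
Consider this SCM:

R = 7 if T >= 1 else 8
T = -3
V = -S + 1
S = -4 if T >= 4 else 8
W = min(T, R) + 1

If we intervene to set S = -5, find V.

6

Intervening sets S = -5 and removes its equation (S = -4 if T >= 4 else 8).
V = -S + 1  [with S=-5]  = 6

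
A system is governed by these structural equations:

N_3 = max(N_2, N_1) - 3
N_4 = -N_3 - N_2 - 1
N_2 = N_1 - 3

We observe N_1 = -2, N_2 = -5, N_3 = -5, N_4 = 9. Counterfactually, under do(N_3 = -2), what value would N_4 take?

The intervention breaks the incoming arrows to N_3: N_3 = max(N_2, N_1) - 3 no longer applies, and N_3 = -2.
N_2 = N_1 - 3  [with N_1=-2]  = -5
N_4 = -N_3 - N_2 - 1  [with N_3=-2, N_2=-5]  = 6

6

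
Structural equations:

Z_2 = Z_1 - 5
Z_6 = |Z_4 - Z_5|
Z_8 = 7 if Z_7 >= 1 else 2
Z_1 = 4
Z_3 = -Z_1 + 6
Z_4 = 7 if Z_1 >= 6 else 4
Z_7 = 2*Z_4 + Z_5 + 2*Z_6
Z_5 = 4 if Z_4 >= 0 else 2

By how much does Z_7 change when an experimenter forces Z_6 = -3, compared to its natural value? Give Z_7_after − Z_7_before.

Intervening sets Z_6 = -3 and removes its equation (Z_6 = |Z_4 - Z_5|).
Z_4 = 7 if Z_1 >= 6 else 4  [with Z_1=4]  = 4
Z_5 = 4 if Z_4 >= 0 else 2  [with Z_4=4]  = 4
Z_7 = 2*Z_4 + Z_5 + 2*Z_6  [with Z_4=4, Z_5=4, Z_6=-3]  = 6
Without intervention: Z_4 = 7 if Z_1 >= 6 else 4  [with Z_1=4]  = 4; Z_5 = 4 if Z_4 >= 0 else 2  [with Z_4=4]  = 4; Z_6 = |Z_4 - Z_5|  [with Z_4=4, Z_5=4]  = 0; Z_7 = 2*Z_4 + Z_5 + 2*Z_6  [with Z_4=4, Z_5=4, Z_6=0]  = 12.
Change = 6 − 12 = -6.

-6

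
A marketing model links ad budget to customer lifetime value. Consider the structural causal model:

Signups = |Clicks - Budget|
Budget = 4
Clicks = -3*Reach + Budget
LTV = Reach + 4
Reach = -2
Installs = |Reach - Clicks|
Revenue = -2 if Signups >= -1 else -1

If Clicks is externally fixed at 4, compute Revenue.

The intervention breaks the incoming arrows to Clicks: Clicks = -3*Reach + Budget no longer applies, and Clicks = 4.
Signups = |Clicks - Budget|  [with Clicks=4, Budget=4]  = 0
Revenue = -2 if Signups >= -1 else -1  [with Signups=0]  = -2

-2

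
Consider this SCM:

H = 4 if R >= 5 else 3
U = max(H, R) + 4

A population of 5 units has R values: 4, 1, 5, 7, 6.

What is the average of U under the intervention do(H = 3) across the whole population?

do(H=3) breaks H's dependence on R. With H=3 fixed, U across the units is 8, 7, 9, 11, 10, mean 9.

9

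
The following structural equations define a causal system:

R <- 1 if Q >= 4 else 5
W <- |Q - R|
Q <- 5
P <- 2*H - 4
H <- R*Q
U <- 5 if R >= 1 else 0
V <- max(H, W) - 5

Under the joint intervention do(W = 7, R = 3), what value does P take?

Setting W = 7, R = 3 by intervention discards those variables' equations.
H = R*Q  [with R=3, Q=5]  = 15
P = 2*H - 4  [with H=15]  = 26

26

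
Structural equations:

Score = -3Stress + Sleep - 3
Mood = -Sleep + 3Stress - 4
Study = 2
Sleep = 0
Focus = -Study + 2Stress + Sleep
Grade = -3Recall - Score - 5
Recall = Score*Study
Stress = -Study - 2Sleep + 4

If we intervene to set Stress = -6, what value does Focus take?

-14

The intervention breaks the incoming arrows to Stress: Stress = -Study - 2Sleep + 4 no longer applies, and Stress = -6.
Focus = -Study + 2Stress + Sleep  [with Study=2, Stress=-6, Sleep=0]  = -14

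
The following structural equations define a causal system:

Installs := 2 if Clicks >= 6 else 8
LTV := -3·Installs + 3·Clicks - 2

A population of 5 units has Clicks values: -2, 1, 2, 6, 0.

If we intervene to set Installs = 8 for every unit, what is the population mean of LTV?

Every unit gets Installs=8 under the intervention. LTV values become -32, -23, -20, -8, -26; E[LTV|do(Installs=8)] = -21.8.

-21.8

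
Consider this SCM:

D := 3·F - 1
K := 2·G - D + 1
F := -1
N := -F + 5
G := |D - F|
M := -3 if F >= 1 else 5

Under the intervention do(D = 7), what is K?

The intervention breaks the incoming arrows to D: D := 3·F - 1 no longer applies, and D = 7.
G = |D - F|  [with D=7, F=-1]  = 8
K = 2·G - D + 1  [with G=8, D=7]  = 10

10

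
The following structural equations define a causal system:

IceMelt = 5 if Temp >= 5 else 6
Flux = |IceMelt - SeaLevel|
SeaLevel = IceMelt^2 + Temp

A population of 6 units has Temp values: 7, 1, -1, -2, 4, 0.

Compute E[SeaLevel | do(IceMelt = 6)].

37.5

Under do(IceMelt=6), IceMelt's equation is replaced by IceMelt=6 for every unit. Per-unit SeaLevel: 43, 37, 35, 34, 40, 36. Mean = 37.5.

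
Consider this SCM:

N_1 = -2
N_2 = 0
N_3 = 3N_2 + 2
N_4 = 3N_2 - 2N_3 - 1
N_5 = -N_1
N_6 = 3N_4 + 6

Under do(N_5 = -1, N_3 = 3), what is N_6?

-15

The joint intervention fixes N_5 = -1, N_3 = 3, removing each variable's own equation.
N_4 = 3N_2 - 2N_3 - 1  [with N_2=0, N_3=3]  = -7
N_6 = 3N_4 + 6  [with N_4=-7]  = -15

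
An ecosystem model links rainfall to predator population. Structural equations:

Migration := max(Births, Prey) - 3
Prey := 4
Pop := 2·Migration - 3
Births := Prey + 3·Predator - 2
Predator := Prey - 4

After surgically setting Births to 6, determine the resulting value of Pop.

do(Births=6) replaces the equation Births := Prey + 3·Predator - 2 with the constant Births = 6.
Migration = max(Births, Prey) - 3  [with Births=6, Prey=4]  = 3
Pop = 2·Migration - 3  [with Migration=3]  = 3

3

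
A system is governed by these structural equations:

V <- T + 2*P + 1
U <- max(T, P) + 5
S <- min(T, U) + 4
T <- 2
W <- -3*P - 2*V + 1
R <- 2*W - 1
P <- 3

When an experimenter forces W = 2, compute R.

3

Intervening sets W = 2 and removes its equation (W <- -3*P - 2*V + 1).
R = 2*W - 1  [with W=2]  = 3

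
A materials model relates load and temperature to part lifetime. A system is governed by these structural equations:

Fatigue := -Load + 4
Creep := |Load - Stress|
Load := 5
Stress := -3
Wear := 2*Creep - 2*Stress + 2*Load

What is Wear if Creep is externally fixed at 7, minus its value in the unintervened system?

The intervention breaks the incoming arrows to Creep: Creep := |Load - Stress| no longer applies, and Creep = 7.
Wear = 2*Creep - 2*Stress + 2*Load  [with Creep=7, Stress=-3, Load=5]  = 30
Without intervention: Creep = |Load - Stress|  [with Load=5, Stress=-3]  = 8; Wear = 2*Creep - 2*Stress + 2*Load  [with Creep=8, Stress=-3, Load=5]  = 32.
Change = 30 − 32 = -2.

-2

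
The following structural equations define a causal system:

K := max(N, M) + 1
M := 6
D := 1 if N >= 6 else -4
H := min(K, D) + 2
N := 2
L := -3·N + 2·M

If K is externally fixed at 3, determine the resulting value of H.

do(K=3) replaces the equation K := max(N, M) + 1 with the constant K = 3.
D = 1 if N >= 6 else -4  [with N=2]  = -4
H = min(K, D) + 2  [with K=3, D=-4]  = -2

-2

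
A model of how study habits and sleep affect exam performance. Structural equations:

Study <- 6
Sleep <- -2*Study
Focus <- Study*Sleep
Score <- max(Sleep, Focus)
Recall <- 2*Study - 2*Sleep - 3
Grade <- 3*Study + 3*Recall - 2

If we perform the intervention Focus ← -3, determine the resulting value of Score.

The intervention breaks the incoming arrows to Focus: Focus <- Study*Sleep no longer applies, and Focus = -3.
Sleep = -2*Study  [with Study=6]  = -12
Score = max(Sleep, Focus)  [with Sleep=-12, Focus=-3]  = -3

-3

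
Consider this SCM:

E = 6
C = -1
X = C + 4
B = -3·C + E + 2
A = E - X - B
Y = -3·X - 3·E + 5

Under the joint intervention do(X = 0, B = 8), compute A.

Setting X = 0, B = 8 by intervention discards those variables' equations.
A = E - X - B  [with E=6, X=0, B=8]  = -2

-2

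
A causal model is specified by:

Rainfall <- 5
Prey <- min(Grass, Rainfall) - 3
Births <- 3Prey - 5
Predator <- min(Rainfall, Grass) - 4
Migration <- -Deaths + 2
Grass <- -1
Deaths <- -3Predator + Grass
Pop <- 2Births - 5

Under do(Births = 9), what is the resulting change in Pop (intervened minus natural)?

do(Births=9) replaces the equation Births <- 3Prey - 5 with the constant Births = 9.
Pop = 2Births - 5  [with Births=9]  = 13
Without intervention: Prey = min(Grass, Rainfall) - 3  [with Grass=-1, Rainfall=5]  = -4; Births = 3Prey - 5  [with Prey=-4]  = -17; Pop = 2Births - 5  [with Births=-17]  = -39.
Change = 13 − (-39) = 52.

52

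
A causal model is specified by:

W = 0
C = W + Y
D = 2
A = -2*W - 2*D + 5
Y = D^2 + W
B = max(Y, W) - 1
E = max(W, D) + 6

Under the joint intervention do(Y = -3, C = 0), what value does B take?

Under do(Y = -3, C = 0), each intervened variable's structural equation is replaced by its fixed value.
B = max(Y, W) - 1  [with Y=-3, W=0]  = -1

-1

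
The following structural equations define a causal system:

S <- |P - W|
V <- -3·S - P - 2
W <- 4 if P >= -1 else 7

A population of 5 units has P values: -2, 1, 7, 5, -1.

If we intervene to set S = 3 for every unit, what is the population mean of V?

-13

Under do(S=3), S's equation is replaced by S=3 for every unit. Per-unit V: -9, -12, -18, -16, -10. Mean = -13.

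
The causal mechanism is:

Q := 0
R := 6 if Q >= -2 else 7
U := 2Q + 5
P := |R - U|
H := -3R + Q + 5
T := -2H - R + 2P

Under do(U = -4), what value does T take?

The intervention breaks the incoming arrows to U: U := 2Q + 5 no longer applies, and U = -4.
R = 6 if Q >= -2 else 7  [with Q=0]  = 6
P = |R - U|  [with R=6, U=-4]  = 10
H = -3R + Q + 5  [with R=6, Q=0]  = -13
T = -2H - R + 2P  [with H=-13, R=6, P=10]  = 40

40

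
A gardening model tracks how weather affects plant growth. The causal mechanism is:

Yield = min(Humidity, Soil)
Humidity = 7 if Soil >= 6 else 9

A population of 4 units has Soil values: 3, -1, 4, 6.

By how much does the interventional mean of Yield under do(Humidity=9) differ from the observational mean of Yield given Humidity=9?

1

Under do(Humidity=9), Humidity's equation is replaced by Humidity=9 for every unit. Per-unit Yield: 3, -1, 4, 6. Mean = 3.
Observing Humidity=9 restricts to units where Humidity's equation naturally yields 9: Soil ∈ {3, -1, 4}. In that subpopulation Yield = 3, -1, 4, mean 2.
Difference = 3 − 2 = 1.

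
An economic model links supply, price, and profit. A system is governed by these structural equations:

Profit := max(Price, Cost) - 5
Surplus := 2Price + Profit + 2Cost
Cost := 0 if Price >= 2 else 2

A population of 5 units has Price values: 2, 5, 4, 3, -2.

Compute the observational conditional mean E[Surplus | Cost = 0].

5.5

Conditioning on Cost=0 selects the 4 unit(s) with Price ∈ {2, 5, 4, 3}. Their Surplus values: 1, 10, 7, 4. Mean = 5.5.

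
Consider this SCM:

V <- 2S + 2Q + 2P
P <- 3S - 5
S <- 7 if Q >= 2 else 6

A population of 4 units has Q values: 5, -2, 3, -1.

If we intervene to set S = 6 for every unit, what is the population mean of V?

Under do(S=6), S's equation is replaced by S=6 for every unit. Per-unit V: 48, 34, 44, 36. Mean = 40.5.

40.5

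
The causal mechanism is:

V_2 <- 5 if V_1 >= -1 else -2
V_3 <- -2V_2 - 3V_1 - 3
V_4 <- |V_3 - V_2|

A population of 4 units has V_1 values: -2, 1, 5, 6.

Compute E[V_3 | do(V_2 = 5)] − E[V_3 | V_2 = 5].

Every unit gets V_2=5 under the intervention. V_3 values become -7, -16, -28, -31; E[V_3|do(V_2=5)] = -20.5.
Observing V_2=5 restricts to units where V_2's equation naturally yields 5: V_1 ∈ {1, 5, 6}. In that subpopulation V_3 = -16, -28, -31, mean -25.
Difference = -20.5 − (-25) = 4.5.

4.5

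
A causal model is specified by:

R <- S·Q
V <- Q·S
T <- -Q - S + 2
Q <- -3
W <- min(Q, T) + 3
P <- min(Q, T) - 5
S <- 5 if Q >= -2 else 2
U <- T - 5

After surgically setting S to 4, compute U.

Under do(S=4), the mechanism S <- 5 if Q >= -2 else 2 is discarded; S is fixed at 4.
T = -Q - S + 2  [with Q=-3, S=4]  = 1
U = T - 5  [with T=1]  = -4

-4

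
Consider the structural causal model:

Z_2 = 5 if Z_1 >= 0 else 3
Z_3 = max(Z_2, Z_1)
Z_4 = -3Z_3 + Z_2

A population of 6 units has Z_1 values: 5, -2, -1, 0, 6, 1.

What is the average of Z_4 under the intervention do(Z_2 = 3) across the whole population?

-8.5

Under do(Z_2=3), Z_2's equation is replaced by Z_2=3 for every unit. Per-unit Z_4: -12, -6, -6, -6, -15, -6. Mean = -8.5.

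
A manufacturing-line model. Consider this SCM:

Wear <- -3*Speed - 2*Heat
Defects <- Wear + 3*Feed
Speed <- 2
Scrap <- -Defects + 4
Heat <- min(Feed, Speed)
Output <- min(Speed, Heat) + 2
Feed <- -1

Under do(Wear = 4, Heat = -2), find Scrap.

3

The joint intervention fixes Wear = 4, Heat = -2, removing each variable's own equation.
Defects = Wear + 3*Feed  [with Wear=4, Feed=-1]  = 1
Scrap = -Defects + 4  [with Defects=1]  = 3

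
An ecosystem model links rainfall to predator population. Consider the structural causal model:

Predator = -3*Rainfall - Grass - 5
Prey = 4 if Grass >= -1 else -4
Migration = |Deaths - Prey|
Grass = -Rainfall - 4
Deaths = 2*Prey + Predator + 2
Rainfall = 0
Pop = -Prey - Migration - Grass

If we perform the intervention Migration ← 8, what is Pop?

Intervening sets Migration = 8 and removes its equation (Migration = |Deaths - Prey|).
Grass = -Rainfall - 4  [with Rainfall=0]  = -4
Prey = 4 if Grass >= -1 else -4  [with Grass=-4]  = -4
Pop = -Prey - Migration - Grass  [with Prey=-4, Migration=8, Grass=-4]  = 0

0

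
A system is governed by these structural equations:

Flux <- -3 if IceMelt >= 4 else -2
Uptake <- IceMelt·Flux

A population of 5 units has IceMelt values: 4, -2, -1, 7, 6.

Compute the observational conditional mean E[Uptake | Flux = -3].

Observing Flux=-3 restricts to units where Flux's equation naturally yields -3: IceMelt ∈ {4, 7, 6}. In that subpopulation Uptake = -12, -21, -18, mean -17.

-17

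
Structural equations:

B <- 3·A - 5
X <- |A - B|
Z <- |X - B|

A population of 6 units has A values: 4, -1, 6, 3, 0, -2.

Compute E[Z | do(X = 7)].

Under do(X=7), X's equation is replaced by X=7 for every unit. Per-unit Z: 0, 15, 6, 3, 12, 18. Mean = 9.

9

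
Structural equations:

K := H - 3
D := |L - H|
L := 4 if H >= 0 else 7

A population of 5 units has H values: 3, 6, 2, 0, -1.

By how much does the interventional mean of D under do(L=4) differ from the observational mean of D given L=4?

The intervention sets L=4 in all 5 units regardless of H. Recomputing D per unit gives 1, 2, 2, 4, 5; average 2.8.
Conditioning on L=4 selects the 4 unit(s) with H ∈ {3, 6, 2, 0}. Their D values: 1, 2, 2, 4. Mean = 2.25.
Difference = 2.8 − 2.25 = 0.55.

0.55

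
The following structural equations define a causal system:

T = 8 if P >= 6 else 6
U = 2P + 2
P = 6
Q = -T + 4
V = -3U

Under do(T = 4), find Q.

0

do(T=4) replaces the equation T = 8 if P >= 6 else 6 with the constant T = 4.
Q = -T + 4  [with T=4]  = 0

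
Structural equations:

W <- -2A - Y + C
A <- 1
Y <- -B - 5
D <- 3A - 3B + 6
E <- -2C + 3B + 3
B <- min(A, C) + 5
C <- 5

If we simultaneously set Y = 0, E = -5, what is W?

Setting Y = 0, E = -5 by intervention discards those variables' equations.
W = -2A - Y + C  [with A=1, Y=0, C=5]  = 3

3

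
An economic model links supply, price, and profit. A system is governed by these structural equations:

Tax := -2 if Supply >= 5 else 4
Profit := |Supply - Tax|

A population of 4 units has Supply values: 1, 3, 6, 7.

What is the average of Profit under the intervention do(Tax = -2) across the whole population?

The intervention sets Tax=-2 in all 4 units regardless of Supply. Recomputing Profit per unit gives 3, 5, 8, 9; average 6.25.

6.25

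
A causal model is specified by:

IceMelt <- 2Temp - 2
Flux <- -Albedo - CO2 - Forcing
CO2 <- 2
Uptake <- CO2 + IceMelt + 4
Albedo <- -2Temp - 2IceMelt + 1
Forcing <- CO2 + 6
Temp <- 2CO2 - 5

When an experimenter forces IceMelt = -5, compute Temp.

-1

Under do(IceMelt=-5), the mechanism IceMelt <- 2Temp - 2 is discarded; IceMelt is fixed at -5.
Since Temp is not a descendant of the intervened variable, it is unaffected.
Temp = 2CO2 - 5  [with CO2=2]  = -1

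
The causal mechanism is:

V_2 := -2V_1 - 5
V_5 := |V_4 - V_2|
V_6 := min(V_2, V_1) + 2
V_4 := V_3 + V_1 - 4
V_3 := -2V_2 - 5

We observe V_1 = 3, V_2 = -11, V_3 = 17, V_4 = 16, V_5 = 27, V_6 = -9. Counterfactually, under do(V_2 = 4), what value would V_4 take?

-14

Under do(V_2=4), the mechanism V_2 := -2V_1 - 5 is discarded; V_2 is fixed at 4.
V_3 = -2V_2 - 5  [with V_2=4]  = -13
V_4 = V_3 + V_1 - 4  [with V_3=-13, V_1=3]  = -14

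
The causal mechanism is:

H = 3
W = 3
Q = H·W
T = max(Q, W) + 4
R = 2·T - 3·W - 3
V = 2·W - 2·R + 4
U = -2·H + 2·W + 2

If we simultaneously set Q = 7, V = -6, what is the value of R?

10

The joint intervention fixes Q = 7, V = -6, removing each variable's own equation.
T = max(Q, W) + 4  [with Q=7, W=3]  = 11
R = 2·T - 3·W - 3  [with T=11, W=3]  = 10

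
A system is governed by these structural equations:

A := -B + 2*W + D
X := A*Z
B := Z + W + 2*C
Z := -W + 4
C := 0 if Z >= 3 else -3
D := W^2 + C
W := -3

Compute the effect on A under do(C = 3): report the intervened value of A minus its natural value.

-3

The intervention breaks the incoming arrows to C: C := 0 if Z >= 3 else -3 no longer applies, and C = 3.
Z = -W + 4  [with W=-3]  = 7
B = Z + W + 2*C  [with Z=7, W=-3, C=3]  = 10
D = W^2 + C  [with W=-3, C=3]  = 12
A = -B + 2*W + D  [with B=10, W=-3, D=12]  = -4
Without intervention: Z = -W + 4  [with W=-3]  = 7; C = 0 if Z >= 3 else -3  [with Z=7]  = 0; B = Z + W + 2*C  [with Z=7, W=-3, C=0]  = 4; D = W^2 + C  [with W=-3, C=0]  = 9; A = -B + 2*W + D  [with B=4, W=-3, D=9]  = -1.
Change = -4 − (-1) = -3.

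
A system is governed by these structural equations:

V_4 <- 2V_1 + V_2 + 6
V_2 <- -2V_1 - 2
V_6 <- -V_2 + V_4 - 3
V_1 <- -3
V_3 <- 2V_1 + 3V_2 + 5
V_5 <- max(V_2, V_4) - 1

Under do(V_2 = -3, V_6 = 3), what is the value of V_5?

Setting V_2 = -3, V_6 = 3 by intervention discards those variables' equations.
V_4 = 2V_1 + V_2 + 6  [with V_1=-3, V_2=-3]  = -3
V_5 = max(V_2, V_4) - 1  [with V_2=-3, V_4=-3]  = -4

-4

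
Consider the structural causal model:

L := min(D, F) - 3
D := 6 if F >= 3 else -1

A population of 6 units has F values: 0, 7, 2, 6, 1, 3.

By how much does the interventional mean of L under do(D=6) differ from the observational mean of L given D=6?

-2

The intervention sets D=6 in all 6 units regardless of F. Recomputing L per unit gives -3, 3, -1, 3, -2, 0; average 0.
Conditioning on D=6 selects the 3 unit(s) with F ∈ {7, 6, 3}. Their L values: 3, 3, 0. Mean = 2.
Difference = 0 − 2 = -2.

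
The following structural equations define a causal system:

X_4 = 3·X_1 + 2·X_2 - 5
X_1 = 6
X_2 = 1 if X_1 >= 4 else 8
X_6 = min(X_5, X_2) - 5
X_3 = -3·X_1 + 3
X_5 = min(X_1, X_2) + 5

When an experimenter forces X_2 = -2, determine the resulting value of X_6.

Under do(X_2=-2), the mechanism X_2 = 1 if X_1 >= 4 else 8 is discarded; X_2 is fixed at -2.
X_5 = min(X_1, X_2) + 5  [with X_1=6, X_2=-2]  = 3
X_6 = min(X_5, X_2) - 5  [with X_5=3, X_2=-2]  = -7

-7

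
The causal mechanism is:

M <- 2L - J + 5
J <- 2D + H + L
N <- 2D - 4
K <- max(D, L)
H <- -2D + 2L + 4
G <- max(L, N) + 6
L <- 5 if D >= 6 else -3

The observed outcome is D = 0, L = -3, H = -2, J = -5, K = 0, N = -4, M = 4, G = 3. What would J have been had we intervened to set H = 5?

2

The intervention breaks the incoming arrows to H: H <- -2D + 2L + 4 no longer applies, and H = 5.
L = 5 if D >= 6 else -3  [with D=0]  = -3
J = 2D + H + L  [with D=0, H=5, L=-3]  = 2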